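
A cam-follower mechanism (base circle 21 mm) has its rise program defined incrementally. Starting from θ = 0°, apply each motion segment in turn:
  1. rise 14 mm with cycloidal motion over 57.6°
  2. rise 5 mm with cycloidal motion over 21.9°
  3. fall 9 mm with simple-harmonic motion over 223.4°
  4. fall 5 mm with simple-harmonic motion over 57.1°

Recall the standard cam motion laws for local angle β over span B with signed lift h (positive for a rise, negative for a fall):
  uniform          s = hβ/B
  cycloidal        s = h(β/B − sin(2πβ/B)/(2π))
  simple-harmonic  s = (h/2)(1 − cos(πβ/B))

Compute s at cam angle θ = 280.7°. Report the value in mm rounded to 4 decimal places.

seg 1 [0°–57.6°] cycloidal, h=14: full span → s += 14 → s = 14.0000
seg 2 [57.6°–79.5°] cycloidal, h=5: full span → s += 5 → s = 19.0000
seg 3 [79.5°–302.9°] simple-harmonic, h=-9: θ=280.7° here. β=201.2, B=223.4. -9/2·(1 − cos(π·0.9006)) = -8.7825 → s = 10.2175

10.2175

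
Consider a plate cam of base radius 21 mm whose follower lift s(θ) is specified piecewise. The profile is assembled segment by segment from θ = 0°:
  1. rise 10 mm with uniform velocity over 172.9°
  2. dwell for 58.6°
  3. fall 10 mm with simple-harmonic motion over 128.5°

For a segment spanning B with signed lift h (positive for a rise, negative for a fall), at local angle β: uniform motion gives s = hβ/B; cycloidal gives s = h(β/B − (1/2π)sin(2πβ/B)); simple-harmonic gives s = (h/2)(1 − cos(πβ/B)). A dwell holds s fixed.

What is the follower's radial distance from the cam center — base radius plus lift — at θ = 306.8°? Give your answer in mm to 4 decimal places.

seg 1 [0°–172.9°] uniform, h=10: full span → s += 10 → s = 10.0000
seg 2 [172.9°–231.5°] dwell: s stays 10.0000
seg 3 [231.5°–360°] simple-harmonic, h=-10: θ=306.8° here. β=75.3, B=128.5. -10/2·(1 − cos(π·0.5860)) = -6.3344 → s = 3.6656
radial distance = base radius + s = 21 + 3.6656 = 24.6656

24.6656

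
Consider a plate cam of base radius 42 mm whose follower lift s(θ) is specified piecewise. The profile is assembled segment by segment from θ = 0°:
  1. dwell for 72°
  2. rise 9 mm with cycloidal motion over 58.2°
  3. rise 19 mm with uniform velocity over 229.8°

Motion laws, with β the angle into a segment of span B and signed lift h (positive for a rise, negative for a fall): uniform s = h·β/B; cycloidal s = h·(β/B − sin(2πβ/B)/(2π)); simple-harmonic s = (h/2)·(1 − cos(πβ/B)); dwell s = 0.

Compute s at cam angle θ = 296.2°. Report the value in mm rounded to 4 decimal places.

seg 1 [0°–72°] dwell: s stays 0.0000
seg 2 [72°–130.2°] cycloidal, h=9: full span → s += 9 → s = 9.0000
seg 3 [130.2°–360°] uniform, h=19: θ=296.2° here. β=166, B=229.8. 19·166/229.8 = 13.7250 → s = 22.7250

22.7250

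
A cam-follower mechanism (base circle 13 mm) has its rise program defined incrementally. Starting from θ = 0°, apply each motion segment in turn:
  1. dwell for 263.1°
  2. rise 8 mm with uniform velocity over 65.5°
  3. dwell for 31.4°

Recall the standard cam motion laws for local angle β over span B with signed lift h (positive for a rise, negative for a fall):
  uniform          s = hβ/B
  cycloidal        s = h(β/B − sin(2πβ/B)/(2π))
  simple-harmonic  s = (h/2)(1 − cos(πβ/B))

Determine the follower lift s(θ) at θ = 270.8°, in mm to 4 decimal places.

seg 1 [0°–263.1°] dwell: s stays 0.0000
seg 2 [263.1°–328.6°] uniform, h=8: θ=270.8° here. β=7.7, B=65.5. 8·7.7/65.5 = 0.9405 → s = 0.9405

0.9405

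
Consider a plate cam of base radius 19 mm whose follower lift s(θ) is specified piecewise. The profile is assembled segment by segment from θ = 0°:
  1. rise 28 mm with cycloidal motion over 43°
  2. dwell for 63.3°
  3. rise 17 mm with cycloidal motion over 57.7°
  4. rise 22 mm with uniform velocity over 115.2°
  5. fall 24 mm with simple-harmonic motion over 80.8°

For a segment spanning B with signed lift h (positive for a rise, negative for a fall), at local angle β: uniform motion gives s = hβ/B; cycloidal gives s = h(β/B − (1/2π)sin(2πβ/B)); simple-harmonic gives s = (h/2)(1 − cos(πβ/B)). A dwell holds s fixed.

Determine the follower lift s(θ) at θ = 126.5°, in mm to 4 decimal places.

seg 1 [0°–43°] cycloidal, h=28: full span → s += 28 → s = 28.0000
seg 2 [43°–106.3°] dwell: s stays 28.0000
seg 3 [106.3°–164°] cycloidal, h=17: θ=126.5° here. β=20.2, B=57.7. 17·(0.3501 − sin(2π·0.3501)/(2π)) = 3.7634 → s = 31.7634

31.7634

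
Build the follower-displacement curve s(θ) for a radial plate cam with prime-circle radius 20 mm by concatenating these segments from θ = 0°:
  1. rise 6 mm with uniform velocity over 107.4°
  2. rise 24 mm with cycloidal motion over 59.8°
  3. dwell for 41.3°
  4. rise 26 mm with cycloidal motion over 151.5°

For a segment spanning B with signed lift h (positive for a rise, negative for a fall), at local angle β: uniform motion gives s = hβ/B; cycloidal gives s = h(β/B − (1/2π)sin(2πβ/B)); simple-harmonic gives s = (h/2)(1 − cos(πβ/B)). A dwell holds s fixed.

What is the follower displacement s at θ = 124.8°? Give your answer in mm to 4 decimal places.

seg 1 [0°–107.4°] uniform, h=6: full span → s += 6 → s = 6.0000
seg 2 [107.4°–167.2°] cycloidal, h=24: θ=124.8° here. β=17.4, B=59.8. 24·(0.2910 − sin(2π·0.2910)/(2π)) = 3.2894 → s = 9.2894

9.2894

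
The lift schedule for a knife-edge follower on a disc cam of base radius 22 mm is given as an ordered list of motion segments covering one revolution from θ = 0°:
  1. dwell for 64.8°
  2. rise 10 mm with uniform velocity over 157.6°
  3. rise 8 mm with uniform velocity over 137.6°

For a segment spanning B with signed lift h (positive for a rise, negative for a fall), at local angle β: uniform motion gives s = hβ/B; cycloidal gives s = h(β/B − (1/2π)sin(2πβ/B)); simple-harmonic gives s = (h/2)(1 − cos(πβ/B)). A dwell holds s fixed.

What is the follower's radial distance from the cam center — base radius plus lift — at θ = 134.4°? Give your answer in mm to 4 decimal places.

seg 1 [0°–64.8°] dwell: s stays 0.0000
seg 2 [64.8°–222.4°] uniform, h=10: θ=134.4° here. β=69.6, B=157.6. 10·69.6/157.6 = 4.4162 → s = 4.4162
radial distance = base radius + s = 22 + 4.4162 = 26.4162

26.4162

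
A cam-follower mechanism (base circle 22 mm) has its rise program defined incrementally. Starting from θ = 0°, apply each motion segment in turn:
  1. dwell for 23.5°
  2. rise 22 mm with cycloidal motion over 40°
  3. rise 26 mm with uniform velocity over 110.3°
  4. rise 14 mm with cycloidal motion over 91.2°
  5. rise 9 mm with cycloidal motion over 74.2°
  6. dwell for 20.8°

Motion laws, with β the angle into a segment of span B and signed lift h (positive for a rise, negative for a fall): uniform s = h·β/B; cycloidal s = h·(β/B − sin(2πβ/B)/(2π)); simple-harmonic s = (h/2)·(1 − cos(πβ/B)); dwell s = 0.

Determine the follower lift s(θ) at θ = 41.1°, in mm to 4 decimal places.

seg 1 [0°–23.5°] dwell: s stays 0.0000
seg 2 [23.5°–63.5°] cycloidal, h=22: θ=41.1° here. β=17.6, B=40. 22·(0.4400 − sin(2π·0.4400)/(2π)) = 8.3910 → s = 8.3910

8.3910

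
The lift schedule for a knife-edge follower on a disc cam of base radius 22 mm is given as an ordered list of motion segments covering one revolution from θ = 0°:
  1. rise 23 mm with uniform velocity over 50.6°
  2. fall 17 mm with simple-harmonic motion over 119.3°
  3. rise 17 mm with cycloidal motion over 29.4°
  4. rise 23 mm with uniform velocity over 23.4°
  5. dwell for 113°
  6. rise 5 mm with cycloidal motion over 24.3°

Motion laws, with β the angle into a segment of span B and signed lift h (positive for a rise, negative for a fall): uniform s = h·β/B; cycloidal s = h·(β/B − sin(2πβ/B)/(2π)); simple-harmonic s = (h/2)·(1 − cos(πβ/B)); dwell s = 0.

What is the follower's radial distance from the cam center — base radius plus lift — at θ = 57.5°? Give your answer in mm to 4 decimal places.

seg 1 [0°–50.6°] uniform, h=23: full span → s += 23 → s = 23.0000
seg 2 [50.6°–169.9°] simple-harmonic, h=-17: θ=57.5° here. β=6.9, B=119.3. -17/2·(1 − cos(π·0.0578)) = -0.1399 → s = 22.8601
radial distance = base radius + s = 22 + 22.8601 = 44.8601

44.8601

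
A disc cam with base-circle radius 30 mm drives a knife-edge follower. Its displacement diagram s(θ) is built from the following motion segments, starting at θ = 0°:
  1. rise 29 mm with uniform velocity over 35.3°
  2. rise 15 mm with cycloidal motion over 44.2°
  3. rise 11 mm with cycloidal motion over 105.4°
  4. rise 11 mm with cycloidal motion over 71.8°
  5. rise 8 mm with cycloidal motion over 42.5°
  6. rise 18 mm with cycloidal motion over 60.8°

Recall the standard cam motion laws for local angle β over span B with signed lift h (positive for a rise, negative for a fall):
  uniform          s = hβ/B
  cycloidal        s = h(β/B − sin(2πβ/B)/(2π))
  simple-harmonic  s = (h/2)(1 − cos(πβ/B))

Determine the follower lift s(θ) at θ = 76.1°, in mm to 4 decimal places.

seg 1 [0°–35.3°] uniform, h=29: full span → s += 29 → s = 29.0000
seg 2 [35.3°–79.5°] cycloidal, h=15: θ=76.1° here. β=40.8, B=44.2. 15·(0.9231 − sin(2π·0.9231)/(2π)) = 14.9556 → s = 43.9556

43.9556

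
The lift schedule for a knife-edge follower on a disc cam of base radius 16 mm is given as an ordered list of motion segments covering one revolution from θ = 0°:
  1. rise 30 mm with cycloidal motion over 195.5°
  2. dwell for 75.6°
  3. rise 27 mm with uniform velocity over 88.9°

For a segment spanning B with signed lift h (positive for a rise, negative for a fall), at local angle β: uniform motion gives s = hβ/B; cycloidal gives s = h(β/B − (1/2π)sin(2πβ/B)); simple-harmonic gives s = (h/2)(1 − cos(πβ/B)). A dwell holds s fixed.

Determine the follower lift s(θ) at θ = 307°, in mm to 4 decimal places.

seg 1 [0°–195.5°] cycloidal, h=30: full span → s += 30 → s = 30.0000
seg 2 [195.5°–271.1°] dwell: s stays 30.0000
seg 3 [271.1°–360°] uniform, h=27: θ=307° here. β=35.9, B=88.9. 27·35.9/88.9 = 10.9033 → s = 40.9033

40.9033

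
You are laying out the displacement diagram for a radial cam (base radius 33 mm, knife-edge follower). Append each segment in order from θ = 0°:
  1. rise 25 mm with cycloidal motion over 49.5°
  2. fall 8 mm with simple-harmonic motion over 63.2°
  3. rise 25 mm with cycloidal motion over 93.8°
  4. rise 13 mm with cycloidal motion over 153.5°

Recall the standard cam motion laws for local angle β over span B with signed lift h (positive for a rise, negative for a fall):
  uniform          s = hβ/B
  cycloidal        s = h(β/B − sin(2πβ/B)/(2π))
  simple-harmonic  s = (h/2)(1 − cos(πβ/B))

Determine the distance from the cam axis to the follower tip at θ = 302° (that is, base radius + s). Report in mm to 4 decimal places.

seg 1 [0°–49.5°] cycloidal, h=25: full span → s += 25 → s = 25.0000
seg 2 [49.5°–112.7°] simple-harmonic, h=-8: full span → s += -8 → s = 17.0000
seg 3 [112.7°–206.5°] cycloidal, h=25: full span → s += 25 → s = 42.0000
seg 4 [206.5°–360°] cycloidal, h=13: θ=302° here. β=95.5, B=153.5. 13·(0.6221 − sin(2π·0.6221)/(2π)) = 9.5245 → s = 51.5245
radial distance = base radius + s = 33 + 51.5245 = 84.5245

84.5245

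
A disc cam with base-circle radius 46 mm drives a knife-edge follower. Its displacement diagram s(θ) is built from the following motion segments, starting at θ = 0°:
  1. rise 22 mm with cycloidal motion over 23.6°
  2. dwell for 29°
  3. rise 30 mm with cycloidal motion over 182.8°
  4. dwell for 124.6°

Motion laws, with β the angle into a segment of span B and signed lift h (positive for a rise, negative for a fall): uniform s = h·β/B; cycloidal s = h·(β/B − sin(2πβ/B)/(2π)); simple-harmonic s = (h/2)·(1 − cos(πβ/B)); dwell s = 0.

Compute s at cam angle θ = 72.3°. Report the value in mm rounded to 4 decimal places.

seg 1 [0°–23.6°] cycloidal, h=22: full span → s += 22 → s = 22.0000
seg 2 [23.6°–52.6°] dwell: s stays 22.0000
seg 3 [52.6°–235.4°] cycloidal, h=30: θ=72.3° here. β=19.7, B=182.8. 30·(0.1078 − sin(2π·0.1078)/(2π)) = 0.2415 → s = 22.2415

22.2415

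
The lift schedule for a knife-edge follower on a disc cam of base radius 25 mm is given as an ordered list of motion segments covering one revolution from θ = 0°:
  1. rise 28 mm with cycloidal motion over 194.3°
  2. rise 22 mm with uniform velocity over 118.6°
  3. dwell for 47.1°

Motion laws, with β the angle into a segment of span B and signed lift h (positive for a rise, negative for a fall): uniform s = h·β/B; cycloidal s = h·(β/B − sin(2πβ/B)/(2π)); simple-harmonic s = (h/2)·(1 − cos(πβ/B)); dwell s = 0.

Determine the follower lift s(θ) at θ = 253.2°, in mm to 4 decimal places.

seg 1 [0°–194.3°] cycloidal, h=28: full span → s += 28 → s = 28.0000
seg 2 [194.3°–312.9°] uniform, h=22: θ=253.2° here. β=58.9, B=118.6. 22·58.9/118.6 = 10.9258 → s = 38.9258

38.9258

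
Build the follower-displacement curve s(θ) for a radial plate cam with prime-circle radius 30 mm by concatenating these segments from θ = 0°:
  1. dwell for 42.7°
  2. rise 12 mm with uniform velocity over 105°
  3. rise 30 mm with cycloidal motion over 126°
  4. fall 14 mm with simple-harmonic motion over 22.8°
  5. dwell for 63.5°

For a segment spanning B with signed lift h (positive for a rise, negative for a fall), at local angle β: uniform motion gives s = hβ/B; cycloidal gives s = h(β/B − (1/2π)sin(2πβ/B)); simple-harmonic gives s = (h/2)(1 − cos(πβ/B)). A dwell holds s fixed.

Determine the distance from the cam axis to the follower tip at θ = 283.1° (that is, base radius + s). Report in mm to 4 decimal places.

seg 1 [0°–42.7°] dwell: s stays 0.0000
seg 2 [42.7°–147.7°] uniform, h=12: full span → s += 12 → s = 12.0000
seg 3 [147.7°–273.7°] cycloidal, h=30: full span → s += 30 → s = 42.0000
seg 4 [273.7°–296.5°] simple-harmonic, h=-14: θ=283.1° here. β=9.4, B=22.8. -14/2·(1 − cos(π·0.4123)) = -5.0953 → s = 36.9047
radial distance = base radius + s = 30 + 36.9047 = 66.9047

66.9047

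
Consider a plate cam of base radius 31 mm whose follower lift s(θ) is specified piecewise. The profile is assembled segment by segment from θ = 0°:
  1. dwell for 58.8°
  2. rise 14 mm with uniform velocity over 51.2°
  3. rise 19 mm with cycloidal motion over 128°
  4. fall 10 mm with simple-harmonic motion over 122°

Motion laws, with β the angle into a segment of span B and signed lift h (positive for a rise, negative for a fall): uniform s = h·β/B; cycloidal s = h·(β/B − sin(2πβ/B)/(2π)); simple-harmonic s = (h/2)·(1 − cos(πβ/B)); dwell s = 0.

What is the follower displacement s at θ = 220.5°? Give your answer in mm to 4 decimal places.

seg 1 [0°–58.8°] dwell: s stays 0.0000
seg 2 [58.8°–110°] uniform, h=14: full span → s += 14 → s = 14.0000
seg 3 [110°–238°] cycloidal, h=19: θ=220.5° here. β=110.5, B=128. 19·(0.8633 − sin(2π·0.8633)/(2π)) = 18.6921 → s = 32.6921

32.6921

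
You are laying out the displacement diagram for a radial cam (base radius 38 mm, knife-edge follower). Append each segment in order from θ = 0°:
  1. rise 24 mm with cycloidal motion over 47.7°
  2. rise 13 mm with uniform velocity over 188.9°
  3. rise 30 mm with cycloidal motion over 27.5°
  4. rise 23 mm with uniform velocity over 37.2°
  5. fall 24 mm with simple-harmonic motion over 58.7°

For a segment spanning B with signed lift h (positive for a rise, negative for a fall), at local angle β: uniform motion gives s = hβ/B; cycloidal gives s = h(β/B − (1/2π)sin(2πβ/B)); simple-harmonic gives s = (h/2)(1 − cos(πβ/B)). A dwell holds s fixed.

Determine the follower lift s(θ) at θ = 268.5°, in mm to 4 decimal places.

seg 1 [0°–47.7°] cycloidal, h=24: full span → s += 24 → s = 24.0000
seg 2 [47.7°–236.6°] uniform, h=13: full span → s += 13 → s = 37.0000
seg 3 [236.6°–264.1°] cycloidal, h=30: full span → s += 30 → s = 67.0000
seg 4 [264.1°–301.3°] uniform, h=23: θ=268.5° here. β=4.4, B=37.2. 23·4.4/37.2 = 2.7204 → s = 69.7204

69.7204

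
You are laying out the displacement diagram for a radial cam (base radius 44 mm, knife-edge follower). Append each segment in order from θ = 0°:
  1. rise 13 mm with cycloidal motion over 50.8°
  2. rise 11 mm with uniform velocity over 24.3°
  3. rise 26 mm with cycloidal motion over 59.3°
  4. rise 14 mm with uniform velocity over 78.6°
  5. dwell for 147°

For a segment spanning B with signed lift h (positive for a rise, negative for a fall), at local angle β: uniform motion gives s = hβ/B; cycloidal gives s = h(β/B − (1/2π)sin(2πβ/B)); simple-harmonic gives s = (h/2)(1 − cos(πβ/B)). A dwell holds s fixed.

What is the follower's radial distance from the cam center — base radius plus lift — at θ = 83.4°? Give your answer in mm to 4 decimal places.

seg 1 [0°–50.8°] cycloidal, h=13: full span → s += 13 → s = 13.0000
seg 2 [50.8°–75.1°] uniform, h=11: full span → s += 11 → s = 24.0000
seg 3 [75.1°–134.4°] cycloidal, h=26: θ=83.4° here. β=8.3, B=59.3. 26·(0.1400 − sin(2π·0.1400)/(2π)) = 0.4513 → s = 24.4513
radial distance = base radius + s = 44 + 24.4513 = 68.4513

68.4513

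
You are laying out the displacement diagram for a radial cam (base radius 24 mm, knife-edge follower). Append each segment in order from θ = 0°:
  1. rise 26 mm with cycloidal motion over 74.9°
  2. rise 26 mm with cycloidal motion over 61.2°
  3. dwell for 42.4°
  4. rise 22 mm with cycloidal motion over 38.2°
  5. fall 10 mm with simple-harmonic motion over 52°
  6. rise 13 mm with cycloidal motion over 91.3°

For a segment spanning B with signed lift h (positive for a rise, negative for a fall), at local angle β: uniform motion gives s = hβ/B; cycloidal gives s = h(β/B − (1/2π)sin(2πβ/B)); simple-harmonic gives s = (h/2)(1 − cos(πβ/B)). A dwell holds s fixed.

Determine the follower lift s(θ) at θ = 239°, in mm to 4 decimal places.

seg 1 [0°–74.9°] cycloidal, h=26: full span → s += 26 → s = 26.0000
seg 2 [74.9°–136.1°] cycloidal, h=26: full span → s += 26 → s = 52.0000
seg 3 [136.1°–178.5°] dwell: s stays 52.0000
seg 4 [178.5°–216.7°] cycloidal, h=22: full span → s += 22 → s = 74.0000
seg 5 [216.7°–268.7°] simple-harmonic, h=-10: θ=239° here. β=22.3, B=52. -10/2·(1 − cos(π·0.4288)) = -3.8916 → s = 70.1084

70.1084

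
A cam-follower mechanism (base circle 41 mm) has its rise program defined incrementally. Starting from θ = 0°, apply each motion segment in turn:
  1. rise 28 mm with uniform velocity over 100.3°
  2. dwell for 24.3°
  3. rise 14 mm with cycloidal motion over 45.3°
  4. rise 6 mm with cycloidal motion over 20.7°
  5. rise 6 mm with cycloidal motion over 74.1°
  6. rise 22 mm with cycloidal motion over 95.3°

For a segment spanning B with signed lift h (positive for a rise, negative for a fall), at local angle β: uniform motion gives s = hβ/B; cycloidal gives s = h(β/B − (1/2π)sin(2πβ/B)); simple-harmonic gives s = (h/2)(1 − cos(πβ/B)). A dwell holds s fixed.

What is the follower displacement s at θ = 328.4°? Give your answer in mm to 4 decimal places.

seg 1 [0°–100.3°] uniform, h=28: full span → s += 28 → s = 28.0000
seg 2 [100.3°–124.6°] dwell: s stays 28.0000
seg 3 [124.6°–169.9°] cycloidal, h=14: full span → s += 14 → s = 42.0000
seg 4 [169.9°–190.6°] cycloidal, h=6: full span → s += 6 → s = 48.0000
seg 5 [190.6°–264.7°] cycloidal, h=6: full span → s += 6 → s = 54.0000
seg 6 [264.7°–360°] cycloidal, h=22: θ=328.4° here. β=63.7, B=95.3. 22·(0.6684 − sin(2π·0.6684)/(2π)) = 17.7565 → s = 71.7565

71.7565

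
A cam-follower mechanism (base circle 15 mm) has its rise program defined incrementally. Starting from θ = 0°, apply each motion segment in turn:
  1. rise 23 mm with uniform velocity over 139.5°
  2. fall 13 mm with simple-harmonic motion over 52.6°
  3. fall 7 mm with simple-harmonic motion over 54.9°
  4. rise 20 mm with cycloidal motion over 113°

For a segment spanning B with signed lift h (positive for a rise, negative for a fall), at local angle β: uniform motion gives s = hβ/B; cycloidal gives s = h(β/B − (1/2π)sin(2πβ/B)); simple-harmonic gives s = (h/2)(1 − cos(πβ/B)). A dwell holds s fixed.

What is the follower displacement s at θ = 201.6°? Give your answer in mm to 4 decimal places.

seg 1 [0°–139.5°] uniform, h=23: full span → s += 23 → s = 23.0000
seg 2 [139.5°–192.1°] simple-harmonic, h=-13: full span → s += -13 → s = 10.0000
seg 3 [192.1°–247°] simple-harmonic, h=-7: θ=201.6° here. β=9.5, B=54.9. -7/2·(1 − cos(π·0.1730)) = -0.5046 → s = 9.4954

9.4954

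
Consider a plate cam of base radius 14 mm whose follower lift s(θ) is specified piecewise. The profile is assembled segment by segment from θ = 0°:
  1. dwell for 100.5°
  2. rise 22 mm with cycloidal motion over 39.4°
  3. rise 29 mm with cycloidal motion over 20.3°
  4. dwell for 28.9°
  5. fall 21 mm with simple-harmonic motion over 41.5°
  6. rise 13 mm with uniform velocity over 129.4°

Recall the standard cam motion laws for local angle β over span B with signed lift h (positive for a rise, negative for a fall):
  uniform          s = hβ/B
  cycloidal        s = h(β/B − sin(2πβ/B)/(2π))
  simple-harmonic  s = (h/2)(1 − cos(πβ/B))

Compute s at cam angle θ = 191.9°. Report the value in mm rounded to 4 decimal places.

seg 1 [0°–100.5°] dwell: s stays 0.0000
seg 2 [100.5°–139.9°] cycloidal, h=22: full span → s += 22 → s = 22.0000
seg 3 [139.9°–160.2°] cycloidal, h=29: full span → s += 29 → s = 51.0000
seg 4 [160.2°–189.1°] dwell: s stays 51.0000
seg 5 [189.1°–230.6°] simple-harmonic, h=-21: θ=191.9° here. β=2.8, B=41.5. -21/2·(1 − cos(π·0.0675)) = -0.2350 → s = 50.7650

50.7650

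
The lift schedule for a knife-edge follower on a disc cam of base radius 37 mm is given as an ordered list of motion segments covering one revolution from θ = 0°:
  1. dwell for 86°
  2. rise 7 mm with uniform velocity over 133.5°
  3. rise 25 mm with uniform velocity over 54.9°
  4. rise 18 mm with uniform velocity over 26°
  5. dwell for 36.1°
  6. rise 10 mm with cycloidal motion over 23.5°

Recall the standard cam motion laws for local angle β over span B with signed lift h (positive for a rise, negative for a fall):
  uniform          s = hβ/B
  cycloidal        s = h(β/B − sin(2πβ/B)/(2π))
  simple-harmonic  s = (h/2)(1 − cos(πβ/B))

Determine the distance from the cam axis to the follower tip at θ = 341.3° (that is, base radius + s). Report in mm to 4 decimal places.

seg 1 [0°–86°] dwell: s stays 0.0000
seg 2 [86°–219.5°] uniform, h=7: full span → s += 7 → s = 7.0000
seg 3 [219.5°–274.4°] uniform, h=25: full span → s += 25 → s = 32.0000
seg 4 [274.4°–300.4°] uniform, h=18: full span → s += 18 → s = 50.0000
seg 5 [300.4°–336.5°] dwell: s stays 50.0000
seg 6 [336.5°–360°] cycloidal, h=10: θ=341.3° here. β=4.8, B=23.5. 10·(0.2043 − sin(2π·0.2043)/(2π)) = 0.5163 → s = 50.5163
radial distance = base radius + s = 37 + 50.5163 = 87.5163

87.5163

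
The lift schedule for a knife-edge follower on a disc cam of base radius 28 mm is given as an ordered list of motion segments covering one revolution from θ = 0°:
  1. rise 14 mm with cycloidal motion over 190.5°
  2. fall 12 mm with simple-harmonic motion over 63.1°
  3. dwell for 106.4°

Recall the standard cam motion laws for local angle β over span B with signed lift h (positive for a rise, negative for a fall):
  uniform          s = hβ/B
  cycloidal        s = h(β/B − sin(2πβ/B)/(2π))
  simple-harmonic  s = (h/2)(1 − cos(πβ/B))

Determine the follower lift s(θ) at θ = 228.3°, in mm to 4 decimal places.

seg 1 [0°–190.5°] cycloidal, h=14: full span → s += 14 → s = 14.0000
seg 2 [190.5°–253.6°] simple-harmonic, h=-12: θ=228.3° here. β=37.8, B=63.1. -12/2·(1 − cos(π·0.5990)) = -7.8370 → s = 6.1630

6.1630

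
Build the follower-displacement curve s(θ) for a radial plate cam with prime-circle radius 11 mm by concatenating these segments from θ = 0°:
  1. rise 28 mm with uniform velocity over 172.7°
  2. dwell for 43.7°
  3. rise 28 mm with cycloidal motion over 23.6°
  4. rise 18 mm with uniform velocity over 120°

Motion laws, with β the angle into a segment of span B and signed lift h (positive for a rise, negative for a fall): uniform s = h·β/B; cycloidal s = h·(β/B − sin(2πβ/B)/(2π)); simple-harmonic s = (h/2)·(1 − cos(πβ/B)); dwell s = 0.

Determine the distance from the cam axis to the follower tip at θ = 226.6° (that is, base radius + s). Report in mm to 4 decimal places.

seg 1 [0°–172.7°] uniform, h=28: full span → s += 28 → s = 28.0000
seg 2 [172.7°–216.4°] dwell: s stays 28.0000
seg 3 [216.4°–240°] cycloidal, h=28: θ=226.6° here. β=10.2, B=23.6. 28·(0.4322 − sin(2π·0.4322)/(2π)) = 10.2603 → s = 38.2603
radial distance = base radius + s = 11 + 38.2603 = 49.2603

49.2603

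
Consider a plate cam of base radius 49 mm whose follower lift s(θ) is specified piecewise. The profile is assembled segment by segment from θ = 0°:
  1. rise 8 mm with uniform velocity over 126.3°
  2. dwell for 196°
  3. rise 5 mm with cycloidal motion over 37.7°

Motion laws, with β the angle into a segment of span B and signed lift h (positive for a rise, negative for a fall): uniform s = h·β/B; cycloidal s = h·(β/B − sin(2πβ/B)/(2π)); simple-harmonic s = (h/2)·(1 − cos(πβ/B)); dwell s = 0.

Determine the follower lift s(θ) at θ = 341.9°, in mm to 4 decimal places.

seg 1 [0°–126.3°] uniform, h=8: full span → s += 8 → s = 8.0000
seg 2 [126.3°–322.3°] dwell: s stays 8.0000
seg 3 [322.3°–360°] cycloidal, h=5: θ=341.9° here. β=19.6, B=37.7. 5·(0.5199 − sin(2π·0.5199)/(2π)) = 2.6987 → s = 10.6987

10.6987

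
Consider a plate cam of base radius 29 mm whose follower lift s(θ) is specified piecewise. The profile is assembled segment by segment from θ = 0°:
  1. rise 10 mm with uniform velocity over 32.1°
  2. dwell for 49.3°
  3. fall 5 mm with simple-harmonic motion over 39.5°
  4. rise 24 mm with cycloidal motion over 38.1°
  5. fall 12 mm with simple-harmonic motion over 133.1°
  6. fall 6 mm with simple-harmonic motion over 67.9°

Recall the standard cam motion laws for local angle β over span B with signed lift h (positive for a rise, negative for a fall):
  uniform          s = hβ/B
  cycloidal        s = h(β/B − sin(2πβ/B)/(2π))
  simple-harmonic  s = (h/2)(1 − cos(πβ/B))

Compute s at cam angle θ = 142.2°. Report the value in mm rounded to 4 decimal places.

seg 1 [0°–32.1°] uniform, h=10: full span → s += 10 → s = 10.0000
seg 2 [32.1°–81.4°] dwell: s stays 10.0000
seg 3 [81.4°–120.9°] simple-harmonic, h=-5: full span → s += -5 → s = 5.0000
seg 4 [120.9°–159°] cycloidal, h=24: θ=142.2° here. β=21.3, B=38.1. 24·(0.5591 − sin(2π·0.5591)/(2π)) = 14.8023 → s = 19.8023

19.8023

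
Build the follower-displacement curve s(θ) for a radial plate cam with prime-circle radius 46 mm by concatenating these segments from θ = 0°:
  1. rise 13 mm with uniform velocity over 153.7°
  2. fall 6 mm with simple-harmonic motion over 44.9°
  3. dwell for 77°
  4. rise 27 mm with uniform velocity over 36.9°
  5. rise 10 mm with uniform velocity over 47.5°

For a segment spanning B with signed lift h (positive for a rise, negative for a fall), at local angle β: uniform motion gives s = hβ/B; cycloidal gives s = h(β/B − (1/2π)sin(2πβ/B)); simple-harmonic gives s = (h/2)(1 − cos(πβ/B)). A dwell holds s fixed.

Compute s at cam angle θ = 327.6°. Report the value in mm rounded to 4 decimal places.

seg 1 [0°–153.7°] uniform, h=13: full span → s += 13 → s = 13.0000
seg 2 [153.7°–198.6°] simple-harmonic, h=-6: full span → s += -6 → s = 7.0000
seg 3 [198.6°–275.6°] dwell: s stays 7.0000
seg 4 [275.6°–312.5°] uniform, h=27: full span → s += 27 → s = 34.0000
seg 5 [312.5°–360°] uniform, h=10: θ=327.6° here. β=15.1, B=47.5. 10·15.1/47.5 = 3.1789 → s = 37.1789

37.1789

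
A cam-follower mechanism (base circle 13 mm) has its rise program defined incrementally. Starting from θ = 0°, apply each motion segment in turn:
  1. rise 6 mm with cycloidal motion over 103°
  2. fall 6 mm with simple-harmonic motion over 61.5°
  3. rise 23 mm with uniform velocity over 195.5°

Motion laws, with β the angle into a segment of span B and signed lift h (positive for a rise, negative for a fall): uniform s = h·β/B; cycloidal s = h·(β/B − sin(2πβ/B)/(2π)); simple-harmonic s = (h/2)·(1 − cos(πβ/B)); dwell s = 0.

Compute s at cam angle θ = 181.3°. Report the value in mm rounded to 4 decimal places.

seg 1 [0°–103°] cycloidal, h=6: full span → s += 6 → s = 6.0000
seg 2 [103°–164.5°] simple-harmonic, h=-6: full span → s += -6 → s = 0.0000
seg 3 [164.5°–360°] uniform, h=23: θ=181.3° here. β=16.8, B=195.5. 23·16.8/195.5 = 1.9765 → s = 1.9765

1.9765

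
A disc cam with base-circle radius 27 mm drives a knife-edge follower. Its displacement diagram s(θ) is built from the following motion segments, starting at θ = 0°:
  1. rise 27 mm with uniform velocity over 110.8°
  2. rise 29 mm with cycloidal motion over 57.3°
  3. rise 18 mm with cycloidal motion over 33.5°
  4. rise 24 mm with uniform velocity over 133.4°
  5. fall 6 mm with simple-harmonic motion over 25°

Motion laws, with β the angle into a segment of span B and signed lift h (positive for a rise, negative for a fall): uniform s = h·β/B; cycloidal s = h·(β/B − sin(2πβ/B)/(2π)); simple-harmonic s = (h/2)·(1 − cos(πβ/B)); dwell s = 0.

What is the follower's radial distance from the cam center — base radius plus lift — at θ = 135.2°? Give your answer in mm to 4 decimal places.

seg 1 [0°–110.8°] uniform, h=27: full span → s += 27 → s = 27.0000
seg 2 [110.8°–168.1°] cycloidal, h=29: θ=135.2° here. β=24.4, B=57.3. 29·(0.4258 − sin(2π·0.4258)/(2π)) = 10.2751 → s = 37.2751
radial distance = base radius + s = 27 + 37.2751 = 64.2751

64.2751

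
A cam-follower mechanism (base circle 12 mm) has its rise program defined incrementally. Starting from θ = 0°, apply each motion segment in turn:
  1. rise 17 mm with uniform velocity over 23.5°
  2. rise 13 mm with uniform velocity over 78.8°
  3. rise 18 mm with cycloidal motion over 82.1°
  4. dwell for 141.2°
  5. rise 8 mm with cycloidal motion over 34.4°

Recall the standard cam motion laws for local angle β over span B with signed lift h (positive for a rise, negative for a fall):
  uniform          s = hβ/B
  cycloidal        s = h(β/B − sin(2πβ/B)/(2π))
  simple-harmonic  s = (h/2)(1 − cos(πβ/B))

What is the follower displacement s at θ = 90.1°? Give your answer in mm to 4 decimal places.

seg 1 [0°–23.5°] uniform, h=17: full span → s += 17 → s = 17.0000
seg 2 [23.5°–102.3°] uniform, h=13: θ=90.1° here. β=66.6, B=78.8. 13·66.6/78.8 = 10.9873 → s = 27.9873

27.9873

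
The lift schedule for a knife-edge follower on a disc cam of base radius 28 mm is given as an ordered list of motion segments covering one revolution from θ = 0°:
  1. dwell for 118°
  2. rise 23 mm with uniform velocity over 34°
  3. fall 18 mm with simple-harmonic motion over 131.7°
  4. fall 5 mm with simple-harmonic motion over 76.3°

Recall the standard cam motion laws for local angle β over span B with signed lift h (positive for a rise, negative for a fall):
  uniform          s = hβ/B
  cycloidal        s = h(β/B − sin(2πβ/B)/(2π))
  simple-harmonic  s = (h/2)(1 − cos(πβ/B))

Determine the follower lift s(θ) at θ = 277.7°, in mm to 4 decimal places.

seg 1 [0°–118°] dwell: s stays 0.0000
seg 2 [118°–152°] uniform, h=23: full span → s += 23 → s = 23.0000
seg 3 [152°–283.7°] simple-harmonic, h=-18: θ=277.7° here. β=125.7, B=131.7. -18/2·(1 − cos(π·0.9544)) = -17.9080 → s = 5.0920

5.0920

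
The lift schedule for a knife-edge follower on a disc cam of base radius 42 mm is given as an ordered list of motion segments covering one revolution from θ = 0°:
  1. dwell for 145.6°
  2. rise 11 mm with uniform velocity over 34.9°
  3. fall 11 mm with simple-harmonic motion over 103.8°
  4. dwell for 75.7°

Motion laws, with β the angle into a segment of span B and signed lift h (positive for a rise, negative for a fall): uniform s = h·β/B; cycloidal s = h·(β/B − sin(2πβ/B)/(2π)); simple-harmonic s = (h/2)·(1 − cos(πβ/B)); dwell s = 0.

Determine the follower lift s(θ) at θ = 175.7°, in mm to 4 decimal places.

seg 1 [0°–145.6°] dwell: s stays 0.0000
seg 2 [145.6°–180.5°] uniform, h=11: θ=175.7° here. β=30.1, B=34.9. 11·30.1/34.9 = 9.4871 → s = 9.4871

9.4871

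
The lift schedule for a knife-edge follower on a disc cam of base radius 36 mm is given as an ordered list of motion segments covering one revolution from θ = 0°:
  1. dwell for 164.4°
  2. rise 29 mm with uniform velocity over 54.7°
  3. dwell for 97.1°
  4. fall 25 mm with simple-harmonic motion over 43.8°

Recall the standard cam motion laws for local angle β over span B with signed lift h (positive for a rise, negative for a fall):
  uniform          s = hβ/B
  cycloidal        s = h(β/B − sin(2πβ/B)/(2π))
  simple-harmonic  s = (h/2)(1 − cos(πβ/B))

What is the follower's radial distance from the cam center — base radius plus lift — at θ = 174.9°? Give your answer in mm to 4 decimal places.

seg 1 [0°–164.4°] dwell: s stays 0.0000
seg 2 [164.4°–219.1°] uniform, h=29: θ=174.9° here. β=10.5, B=54.7. 29·10.5/54.7 = 5.5667 → s = 5.5667
radial distance = base radius + s = 36 + 5.5667 = 41.5667

41.5667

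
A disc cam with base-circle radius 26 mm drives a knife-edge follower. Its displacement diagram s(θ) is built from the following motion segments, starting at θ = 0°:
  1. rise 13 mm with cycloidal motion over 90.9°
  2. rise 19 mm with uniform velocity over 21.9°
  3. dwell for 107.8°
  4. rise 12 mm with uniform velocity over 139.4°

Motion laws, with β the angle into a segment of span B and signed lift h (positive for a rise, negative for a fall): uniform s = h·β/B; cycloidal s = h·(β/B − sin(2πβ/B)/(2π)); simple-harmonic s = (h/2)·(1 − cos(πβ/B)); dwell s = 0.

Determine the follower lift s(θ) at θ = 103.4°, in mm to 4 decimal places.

seg 1 [0°–90.9°] cycloidal, h=13: full span → s += 13 → s = 13.0000
seg 2 [90.9°–112.8°] uniform, h=19: θ=103.4° here. β=12.5, B=21.9. 19·12.5/21.9 = 10.8447 → s = 23.8447

23.8447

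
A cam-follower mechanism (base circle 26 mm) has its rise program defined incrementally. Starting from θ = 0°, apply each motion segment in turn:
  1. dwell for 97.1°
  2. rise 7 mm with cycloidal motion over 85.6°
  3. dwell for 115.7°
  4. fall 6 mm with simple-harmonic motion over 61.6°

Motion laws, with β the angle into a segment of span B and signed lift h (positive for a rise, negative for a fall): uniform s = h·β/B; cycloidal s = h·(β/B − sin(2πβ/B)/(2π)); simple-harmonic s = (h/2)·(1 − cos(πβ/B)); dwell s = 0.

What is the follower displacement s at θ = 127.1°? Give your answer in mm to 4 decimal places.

seg 1 [0°–97.1°] dwell: s stays 0.0000
seg 2 [97.1°–182.7°] cycloidal, h=7: θ=127.1° here. β=30, B=85.6. 7·(0.3505 − sin(2π·0.3505)/(2π)) = 1.5539 → s = 1.5539

1.5539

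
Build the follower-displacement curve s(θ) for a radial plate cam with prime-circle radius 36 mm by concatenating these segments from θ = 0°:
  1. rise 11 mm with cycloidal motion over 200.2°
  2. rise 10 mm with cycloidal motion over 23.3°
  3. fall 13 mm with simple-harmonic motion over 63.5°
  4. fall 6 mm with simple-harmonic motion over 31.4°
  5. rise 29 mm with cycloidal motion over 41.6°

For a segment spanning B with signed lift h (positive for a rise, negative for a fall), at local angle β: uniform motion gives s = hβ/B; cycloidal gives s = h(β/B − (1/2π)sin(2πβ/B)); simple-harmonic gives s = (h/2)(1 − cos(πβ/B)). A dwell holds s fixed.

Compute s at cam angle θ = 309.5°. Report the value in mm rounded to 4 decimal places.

seg 1 [0°–200.2°] cycloidal, h=11: full span → s += 11 → s = 11.0000
seg 2 [200.2°–223.5°] cycloidal, h=10: full span → s += 10 → s = 21.0000
seg 3 [223.5°–287°] simple-harmonic, h=-13: full span → s += -13 → s = 8.0000
seg 4 [287°–318.4°] simple-harmonic, h=-6: θ=309.5° here. β=22.5, B=31.4. -6/2·(1 − cos(π·0.7166)) = -4.8872 → s = 3.1128

3.1128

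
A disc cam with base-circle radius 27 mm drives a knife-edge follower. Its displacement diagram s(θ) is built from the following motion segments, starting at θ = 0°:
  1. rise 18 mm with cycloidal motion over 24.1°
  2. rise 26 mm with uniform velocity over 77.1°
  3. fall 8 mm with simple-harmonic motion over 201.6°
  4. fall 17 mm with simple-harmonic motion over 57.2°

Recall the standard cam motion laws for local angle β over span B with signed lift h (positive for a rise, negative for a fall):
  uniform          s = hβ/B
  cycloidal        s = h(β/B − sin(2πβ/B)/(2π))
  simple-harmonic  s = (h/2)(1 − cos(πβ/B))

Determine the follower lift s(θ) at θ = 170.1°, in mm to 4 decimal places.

seg 1 [0°–24.1°] cycloidal, h=18: full span → s += 18 → s = 18.0000
seg 2 [24.1°–101.2°] uniform, h=26: full span → s += 26 → s = 44.0000
seg 3 [101.2°–302.8°] simple-harmonic, h=-8: θ=170.1° here. β=68.9, B=201.6. -8/2·(1 − cos(π·0.3418)) = -2.0925 → s = 41.9075

41.9075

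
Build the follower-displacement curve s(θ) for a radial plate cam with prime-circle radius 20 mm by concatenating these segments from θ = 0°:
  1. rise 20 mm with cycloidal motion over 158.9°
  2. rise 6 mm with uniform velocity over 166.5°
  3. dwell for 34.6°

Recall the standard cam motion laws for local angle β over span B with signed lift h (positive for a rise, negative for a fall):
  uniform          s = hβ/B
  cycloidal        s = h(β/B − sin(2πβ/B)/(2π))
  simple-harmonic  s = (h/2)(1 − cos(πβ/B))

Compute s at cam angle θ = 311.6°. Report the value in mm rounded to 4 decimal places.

seg 1 [0°–158.9°] cycloidal, h=20: full span → s += 20 → s = 20.0000
seg 2 [158.9°–325.4°] uniform, h=6: θ=311.6° here. β=152.7, B=166.5. 6·152.7/166.5 = 5.5027 → s = 25.5027

25.5027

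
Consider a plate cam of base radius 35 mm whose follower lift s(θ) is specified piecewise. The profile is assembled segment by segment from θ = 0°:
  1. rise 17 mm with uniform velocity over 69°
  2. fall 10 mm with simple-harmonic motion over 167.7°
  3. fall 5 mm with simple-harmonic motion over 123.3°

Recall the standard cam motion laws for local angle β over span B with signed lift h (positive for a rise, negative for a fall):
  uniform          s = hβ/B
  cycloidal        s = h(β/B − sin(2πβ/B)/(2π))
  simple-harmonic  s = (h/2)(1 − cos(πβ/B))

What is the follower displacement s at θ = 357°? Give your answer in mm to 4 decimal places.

seg 1 [0°–69°] uniform, h=17: full span → s += 17 → s = 17.0000
seg 2 [69°–236.7°] simple-harmonic, h=-10: full span → s += -10 → s = 7.0000
seg 3 [236.7°–360°] simple-harmonic, h=-5: θ=357° here. β=120.3, B=123.3. -5/2·(1 − cos(π·0.9757)) = -4.9927 → s = 2.0073

2.0073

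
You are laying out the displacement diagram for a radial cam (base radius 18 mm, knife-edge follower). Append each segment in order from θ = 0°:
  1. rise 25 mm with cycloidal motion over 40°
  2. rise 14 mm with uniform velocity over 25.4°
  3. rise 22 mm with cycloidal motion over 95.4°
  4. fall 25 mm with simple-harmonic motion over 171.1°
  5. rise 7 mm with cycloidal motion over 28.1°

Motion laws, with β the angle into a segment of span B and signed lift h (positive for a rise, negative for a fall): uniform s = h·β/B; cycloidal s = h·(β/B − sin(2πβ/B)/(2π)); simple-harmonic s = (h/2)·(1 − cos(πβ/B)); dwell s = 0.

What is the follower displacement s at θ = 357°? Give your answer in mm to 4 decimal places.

seg 1 [0°–40°] cycloidal, h=25: full span → s += 25 → s = 25.0000
seg 2 [40°–65.4°] uniform, h=14: full span → s += 14 → s = 39.0000
seg 3 [65.4°–160.8°] cycloidal, h=22: full span → s += 22 → s = 61.0000
seg 4 [160.8°–331.9°] simple-harmonic, h=-25: full span → s += -25 → s = 36.0000
seg 5 [331.9°–360°] cycloidal, h=7: θ=357° here. β=25.1, B=28.1. 7·(0.8932 − sin(2π·0.8932)/(2π)) = 6.9452 → s = 42.9452

42.9452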